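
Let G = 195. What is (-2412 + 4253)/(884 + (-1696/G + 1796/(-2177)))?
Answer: 781532115/371228848 ≈ 2.1053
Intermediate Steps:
(-2412 + 4253)/(884 + (-1696/G + 1796/(-2177))) = (-2412 + 4253)/(884 + (-1696/195 + 1796/(-2177))) = 1841/(884 + (-1696*1/195 + 1796*(-1/2177))) = 1841/(884 + (-1696/195 - 1796/2177)) = 1841/(884 - 4042412/424515) = 1841/(371228848/424515) = 1841*(424515/371228848) = 781532115/371228848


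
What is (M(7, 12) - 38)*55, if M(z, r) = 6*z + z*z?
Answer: 2915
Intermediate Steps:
M(z, r) = z² + 6*z (M(z, r) = 6*z + z² = z² + 6*z)
(M(7, 12) - 38)*55 = (7*(6 + 7) - 38)*55 = (7*13 - 38)*55 = (91 - 38)*55 = 53*55 = 2915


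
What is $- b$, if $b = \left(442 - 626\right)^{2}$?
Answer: $-33856$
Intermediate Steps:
$b = 33856$ ($b = \left(442 - 626\right)^{2} = \left(-184\right)^{2} = 33856$)
$- b = \left(-1\right) 33856 = -33856$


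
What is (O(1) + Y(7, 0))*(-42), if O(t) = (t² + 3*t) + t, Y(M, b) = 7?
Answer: -504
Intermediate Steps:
O(t) = t² + 4*t
(O(1) + Y(7, 0))*(-42) = (1*(4 + 1) + 7)*(-42) = (1*5 + 7)*(-42) = (5 + 7)*(-42) = 12*(-42) = -504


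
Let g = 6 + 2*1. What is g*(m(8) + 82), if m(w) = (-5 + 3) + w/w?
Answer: 648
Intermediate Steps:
g = 8 (g = 6 + 2 = 8)
m(w) = -1 (m(w) = -2 + 1 = -1)
g*(m(8) + 82) = 8*(-1 + 82) = 8*81 = 648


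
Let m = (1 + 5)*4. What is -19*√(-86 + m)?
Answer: -19*I*√62 ≈ -149.61*I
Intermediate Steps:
m = 24 (m = 6*4 = 24)
-19*√(-86 + m) = -19*√(-86 + 24) = -19*I*√62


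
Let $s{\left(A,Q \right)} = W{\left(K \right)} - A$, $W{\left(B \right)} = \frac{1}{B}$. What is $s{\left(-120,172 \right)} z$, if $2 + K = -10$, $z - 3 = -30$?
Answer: $- \frac{12951}{4} \approx -3237.8$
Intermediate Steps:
$z = -27$ ($z = 3 - 30 = -27$)
$K = -12$ ($K = -2 - 10 = -12$)
$s{\left(A,Q \right)} = - \frac{1}{12} - A$ ($s{\left(A,Q \right)} = \frac{1}{-12} - A = - \frac{1}{12} - A$)
$s{\left(-120,172 \right)} z = \left(- \frac{1}{12} - -120\right) \left(-27\right) = \left(- \frac{1}{12} + 120\right) \left(-27\right) = \frac{1439}{12} \left(-27\right) = - \frac{12951}{4}$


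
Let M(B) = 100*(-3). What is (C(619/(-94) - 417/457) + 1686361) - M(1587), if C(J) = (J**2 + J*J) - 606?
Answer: 1555818055441071/922694882 ≈ 1.6862e+6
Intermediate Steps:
C(J) = -606 + 2*J**2 (C(J) = (J**2 + J**2) - 606 = 2*J**2 - 606 = -606 + 2*J**2)
M(B) = -300
(C(619/(-94) - 417/457) + 1686361) - M(1587) = ((-606 + 2*(619/(-94) - 417/457)**2) + 1686361) - 1*(-300) = ((-606 + 2*(619*(-1/94) - 417*1/457)**2) + 1686361) + 300 = ((-606 + 2*(-619/94 - 417/457)**2) + 1686361) + 300 = ((-606 + 2*(-322081/42958)**2) + 1686361) + 300 = ((-606 + 2*(103736170561/1845389764)) + 1686361) + 300 = ((-606 + 103736170561/922694882) + 1686361) + 300 = (-455416927931/922694882 + 1686361) + 300 = 1555541246976471/922694882 + 300 = 1555818055441071/922694882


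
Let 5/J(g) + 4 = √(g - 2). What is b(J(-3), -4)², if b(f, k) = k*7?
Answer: 784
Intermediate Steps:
J(g) = 5/(-4 + √(-2 + g)) (J(g) = 5/(-4 + √(g - 2)) = 5/(-4 + √(-2 + g)))
b(f, k) = 7*k
b(J(-3), -4)² = (7*(-4))² = (-28)² = 784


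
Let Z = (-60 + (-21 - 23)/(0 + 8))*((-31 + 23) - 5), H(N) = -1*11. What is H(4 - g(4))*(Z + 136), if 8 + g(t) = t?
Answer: -21725/2 ≈ -10863.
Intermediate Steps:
g(t) = -8 + t
H(N) = -11
Z = 1703/2 (Z = (-60 - 44/8)*(-8 - 5) = (-60 - 44*⅛)*(-13) = (-60 - 11/2)*(-13) = -131/2*(-13) = 1703/2 ≈ 851.50)
H(4 - g(4))*(Z + 136) = -11*(1703/2 + 136) = -11*1975/2 = -21725/2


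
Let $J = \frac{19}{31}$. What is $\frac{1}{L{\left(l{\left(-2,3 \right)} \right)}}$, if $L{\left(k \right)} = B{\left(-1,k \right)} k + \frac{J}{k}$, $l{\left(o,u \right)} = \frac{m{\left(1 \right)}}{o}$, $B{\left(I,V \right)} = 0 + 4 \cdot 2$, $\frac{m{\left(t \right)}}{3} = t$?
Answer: $- \frac{93}{1154} \approx -0.080589$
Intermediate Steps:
$J = \frac{19}{31}$ ($J = 19 \cdot \frac{1}{31} = \frac{19}{31} \approx 0.6129$)
$m{\left(t \right)} = 3 t$
$B{\left(I,V \right)} = 8$ ($B{\left(I,V \right)} = 0 + 8 = 8$)
$l{\left(o,u \right)} = \frac{3}{o}$ ($l{\left(o,u \right)} = \frac{3 \cdot 1}{o} = \frac{3}{o}$)
$L{\left(k \right)} = 8 k + \frac{19}{31 k}$
$\frac{1}{L{\left(l{\left(-2,3 \right)} \right)}} = \frac{1}{8 \frac{3}{-2} + \frac{19}{31 \frac{3}{-2}}} = \frac{1}{8 \cdot 3 \left(- \frac{1}{2}\right) + \frac{19}{31 \cdot 3 \left(- \frac{1}{2}\right)}} = \frac{1}{8 \left(- \frac{3}{2}\right) + \frac{19}{31 \left(- \frac{3}{2}\right)}} = \frac{1}{-12 + \frac{19}{31} \left(- \frac{2}{3}\right)} = \frac{1}{-12 - \frac{38}{93}} = \frac{1}{- \frac{1154}{93}} = - \frac{93}{1154}$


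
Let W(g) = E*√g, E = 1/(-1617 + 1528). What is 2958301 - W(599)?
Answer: 2958301 + √599/89 ≈ 2.9583e+6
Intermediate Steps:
E = -1/89 (E = 1/(-89) = -1/89 ≈ -0.011236)
W(g) = -√g/89
2958301 - W(599) = 2958301 - (-1)*√599/89 = 2958301 + √599/89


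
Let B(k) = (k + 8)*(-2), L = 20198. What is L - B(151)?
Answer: 20516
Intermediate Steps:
B(k) = -16 - 2*k (B(k) = (8 + k)*(-2) = -16 - 2*k)
L - B(151) = 20198 - (-16 - 2*151) = 20198 - (-16 - 302) = 20198 - 1*(-318) = 20198 + 318 = 20516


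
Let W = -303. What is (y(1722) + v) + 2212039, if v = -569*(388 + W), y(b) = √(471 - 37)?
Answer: 2163674 + √434 ≈ 2.1637e+6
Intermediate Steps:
y(b) = √434
v = -48365 (v = -569*(388 - 303) = -569*85 = -48365)
(y(1722) + v) + 2212039 = (√434 - 48365) + 2212039 = (-48365 + √434) + 2212039 = 2163674 + √434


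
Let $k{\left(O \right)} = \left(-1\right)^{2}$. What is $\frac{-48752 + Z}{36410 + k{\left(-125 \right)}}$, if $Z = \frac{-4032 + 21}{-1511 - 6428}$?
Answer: $- \frac{387038117}{289066929} \approx -1.3389$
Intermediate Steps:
$k{\left(O \right)} = 1$
$Z = \frac{4011}{7939}$ ($Z = - \frac{4011}{-7939} = \left(-4011\right) \left(- \frac{1}{7939}\right) = \frac{4011}{7939} \approx 0.50523$)
$\frac{-48752 + Z}{36410 + k{\left(-125 \right)}} = \frac{-48752 + \frac{4011}{7939}}{36410 + 1} = - \frac{387038117}{7939 \cdot 36411} = \left(- \frac{387038117}{7939}\right) \frac{1}{36411} = - \frac{387038117}{289066929}$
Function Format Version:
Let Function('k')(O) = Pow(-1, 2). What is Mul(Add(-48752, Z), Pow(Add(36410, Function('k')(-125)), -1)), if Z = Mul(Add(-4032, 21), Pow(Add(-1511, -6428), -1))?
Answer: Rational(-387038117, 289066929) ≈ -1.3389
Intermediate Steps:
Function('k')(O) = 1
Z = Rational(4011, 7939) (Z = Mul(-4011, Pow(-7939, -1)) = Mul(-4011, Rational(-1, 7939)) = Rational(4011, 7939) ≈ 0.50523)
Mul(Add(-48752, Z), Pow(Add(36410, Function('k')(-125)), -1)) = Mul(Add(-48752, Rational(4011, 7939)), Pow(Add(36410, 1), -1)) = Mul(Rational(-387038117, 7939), Pow(36411, -1)) = Mul(Rational(-387038117, 7939), Rational(1, 36411)) = Rational(-387038117, 289066929)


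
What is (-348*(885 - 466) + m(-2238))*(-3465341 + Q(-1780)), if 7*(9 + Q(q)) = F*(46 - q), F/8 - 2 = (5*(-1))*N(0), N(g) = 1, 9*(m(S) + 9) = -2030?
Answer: 31942056269806/63 ≈ 5.0702e+11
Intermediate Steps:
m(S) = -2111/9 (m(S) = -9 + (⅑)*(-2030) = -9 - 2030/9 = -2111/9)
F = -24 (F = 16 + 8*((5*(-1))*1) = 16 + 8*(-5*1) = 16 + 8*(-5) = 16 - 40 = -24)
Q(q) = -1167/7 + 24*q/7 (Q(q) = -9 + (-24*(46 - q))/7 = -9 + (-1104 + 24*q)/7 = -9 + (-1104/7 + 24*q/7) = -1167/7 + 24*q/7)
(-348*(885 - 466) + m(-2238))*(-3465341 + Q(-1780)) = (-348*(885 - 466) - 2111/9)*(-3465341 + (-1167/7 + (24/7)*(-1780))) = (-348*419 - 2111/9)*(-3465341 + (-1167/7 - 42720/7)) = (-145812 - 2111/9)*(-3465341 - 43887/7) = -1314419/9*(-24301274/7) = 31942056269806/63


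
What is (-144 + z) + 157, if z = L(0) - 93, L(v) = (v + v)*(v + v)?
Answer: -80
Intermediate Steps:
L(v) = 4*v**2 (L(v) = (2*v)*(2*v) = 4*v**2)
z = -93 (z = 4*0**2 - 93 = 4*0 - 93 = 0 - 93 = -93)
(-144 + z) + 157 = (-144 - 93) + 157 = -237 + 157 = -80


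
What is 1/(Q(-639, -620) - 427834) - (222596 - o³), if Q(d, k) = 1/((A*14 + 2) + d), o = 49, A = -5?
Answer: -31744225727840/302478639 ≈ -1.0495e+5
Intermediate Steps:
Q(d, k) = 1/(-68 + d) (Q(d, k) = 1/((-5*14 + 2) + d) = 1/((-70 + 2) + d) = 1/(-68 + d))
1/(Q(-639, -620) - 427834) - (222596 - o³) = 1/(1/(-68 - 639) - 427834) - (222596 - 1*49³) = 1/(1/(-707) - 427834) - (222596 - 1*117649) = 1/(-1/707 - 427834) - (222596 - 117649) = 1/(-302478639/707) - 1*104947 = -707/302478639 - 104947 = -31744225727840/302478639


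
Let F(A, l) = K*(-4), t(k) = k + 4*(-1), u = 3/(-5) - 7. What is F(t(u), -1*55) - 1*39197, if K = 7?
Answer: -39225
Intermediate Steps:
u = -38/5 (u = 3*(-⅕) - 7 = -⅗ - 7 = -38/5 ≈ -7.6000)
t(k) = -4 + k (t(k) = k - 4 = -4 + k)
F(A, l) = -28 (F(A, l) = 7*(-4) = -28)
F(t(u), -1*55) - 1*39197 = -28 - 1*39197 = -28 - 39197 = -39225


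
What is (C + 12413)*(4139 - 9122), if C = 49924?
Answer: -310625271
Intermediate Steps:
(C + 12413)*(4139 - 9122) = (49924 + 12413)*(4139 - 9122) = 62337*(-4983) = -310625271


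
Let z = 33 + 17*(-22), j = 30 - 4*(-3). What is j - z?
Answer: 383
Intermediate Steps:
j = 42 (j = 30 + 12 = 42)
z = -341 (z = 33 - 374 = -341)
j - z = 42 - 1*(-341) = 42 + 341 = 383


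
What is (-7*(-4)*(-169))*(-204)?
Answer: 965328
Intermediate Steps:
(-7*(-4)*(-169))*(-204) = (28*(-169))*(-204) = -4732*(-204) = 965328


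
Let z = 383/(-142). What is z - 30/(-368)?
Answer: -34171/13064 ≈ -2.6157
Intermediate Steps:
z = -383/142 (z = 383*(-1/142) = -383/142 ≈ -2.6972)
z - 30/(-368) = -383/142 - 30/(-368) = -383/142 - 30*(-1/368) = -383/142 + 15/184 = -34171/13064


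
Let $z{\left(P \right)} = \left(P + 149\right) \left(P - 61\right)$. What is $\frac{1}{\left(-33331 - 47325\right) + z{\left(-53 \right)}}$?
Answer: $- \frac{1}{91600} \approx -1.0917 \cdot 10^{-5}$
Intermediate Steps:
$z{\left(P \right)} = \left(-61 + P\right) \left(149 + P\right)$ ($z{\left(P \right)} = \left(149 + P\right) \left(-61 + P\right) = \left(-61 + P\right) \left(149 + P\right)$)
$\frac{1}{\left(-33331 - 47325\right) + z{\left(-53 \right)}} = \frac{1}{\left(-33331 - 47325\right) + \left(-9089 + \left(-53\right)^{2} + 88 \left(-53\right)\right)} = \frac{1}{-80656 - 10944} = \frac{1}{-91600} = - \frac{1}{91600}$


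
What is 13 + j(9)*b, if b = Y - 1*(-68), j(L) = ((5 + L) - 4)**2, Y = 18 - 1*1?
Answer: 8513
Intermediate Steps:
Y = 17 (Y = 18 - 1 = 17)
j(L) = (1 + L)**2
b = 85 (b = 17 - 1*(-68) = 17 + 68 = 85)
13 + j(9)*b = 13 + (1 + 9)**2*85 = 13 + 10**2*85 = 13 + 100*85 = 13 + 8500 = 8513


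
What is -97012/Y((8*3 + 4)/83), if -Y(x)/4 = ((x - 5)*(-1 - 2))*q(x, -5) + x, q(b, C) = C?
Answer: -2012999/5777 ≈ -348.45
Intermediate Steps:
Y(x) = 300 - 64*x (Y(x) = -4*(((x - 5)*(-1 - 2))*(-5) + x) = -4*(((-5 + x)*(-3))*(-5) + x) = -4*((15 - 3*x)*(-5) + x) = -4*((-75 + 15*x) + x) = -4*(-75 + 16*x) = 300 - 64*x)
-97012/Y((8*3 + 4)/83) = -97012/(300 - 64*(8*3 + 4)/83) = -97012/(300 - 64*(24 + 4)/83) = -97012/(300 - 1792/83) = -97012/23108/83 = -97012*83/23108 = -2012999/5777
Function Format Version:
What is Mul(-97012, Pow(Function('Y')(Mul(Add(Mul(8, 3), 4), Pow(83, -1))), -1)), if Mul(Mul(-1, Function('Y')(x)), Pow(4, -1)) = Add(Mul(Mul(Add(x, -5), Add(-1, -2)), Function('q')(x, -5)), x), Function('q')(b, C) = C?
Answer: Rational(-2012999, 5777) ≈ -348.45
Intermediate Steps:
Function('Y')(x) = Add(300, Mul(-64, x)) (Function('Y')(x) = Mul(-4, Add(Mul(Mul(Add(x, -5), Add(-1, -2)), -5), x)) = Mul(-4, Add(Mul(Mul(Add(-5, x), -3), -5), x)) = Mul(-4, Add(Mul(Add(15, Mul(-3, x)), -5), x)) = Mul(-4, Add(Add(-75, Mul(15, x)), x)) = Mul(-4, Add(-75, Mul(16, x))) = Add(300, Mul(-64, x)))
Mul(-97012, Pow(Function('Y')(Mul(Add(Mul(8, 3), 4), Pow(83, -1))), -1)) = Mul(-97012, Pow(Add(300, Mul(-64, Mul(Add(Mul(8, 3), 4), Pow(83, -1)))), -1)) = Mul(-97012, Pow(Add(300, Mul(-64, Mul(Add(24, 4), Rational(1, 83)))), -1)) = Mul(-97012, Pow(Add(300, Mul(-64, Mul(28, Rational(1, 83)))), -1)) = Mul(-97012, Pow(Add(300, Mul(-64, Rational(28, 83))), -1)) = Mul(-97012, Pow(Add(300, Rational(-1792, 83)), -1)) = Mul(-97012, Pow(Rational(23108, 83), -1)) = Mul(-97012, Rational(83, 23108)) = Rational(-2012999, 5777)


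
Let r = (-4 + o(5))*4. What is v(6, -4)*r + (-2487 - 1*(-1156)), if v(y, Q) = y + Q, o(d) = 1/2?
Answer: -1359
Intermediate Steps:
o(d) = 1/2
r = -14 (r = (-4 + 1/2)*4 = -7/2*4 = -14)
v(y, Q) = Q + y
v(6, -4)*r + (-2487 - 1*(-1156)) = (-4 + 6)*(-14) + (-2487 - 1*(-1156)) = 2*(-14) + (-2487 + 1156) = -28 - 1331 = -1359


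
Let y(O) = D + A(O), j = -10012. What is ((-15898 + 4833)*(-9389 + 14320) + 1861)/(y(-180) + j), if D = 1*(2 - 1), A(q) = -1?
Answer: 27279827/5006 ≈ 5449.4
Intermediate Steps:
D = 1 (D = 1*1 = 1)
y(O) = 0 (y(O) = 1 - 1 = 0)
((-15898 + 4833)*(-9389 + 14320) + 1861)/(y(-180) + j) = ((-15898 + 4833)*(-9389 + 14320) + 1861)/(0 - 10012) = (-11065*4931 + 1861)/(-10012) = (-54561515 + 1861)*(-1/10012) = -54559654*(-1/10012) = 27279827/5006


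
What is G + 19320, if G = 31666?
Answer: 50986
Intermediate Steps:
G + 19320 = 31666 + 19320 = 50986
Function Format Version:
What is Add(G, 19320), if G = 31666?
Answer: 50986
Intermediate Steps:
Add(G, 19320) = Add(31666, 19320) = 50986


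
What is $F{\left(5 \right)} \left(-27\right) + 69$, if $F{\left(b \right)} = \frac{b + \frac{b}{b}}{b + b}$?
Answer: $\frac{264}{5} \approx 52.8$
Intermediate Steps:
$F{\left(b \right)} = \frac{1 + b}{2 b}$ ($F{\left(b \right)} = \frac{b + 1}{2 b} = \left(1 + b\right) \frac{1}{2 b} = \frac{1 + b}{2 b}$)
$F{\left(5 \right)} \left(-27\right) + 69 = \frac{1 + 5}{2 \cdot 5} \left(-27\right) + 69 = \frac{1}{2} \cdot \frac{1}{5} \cdot 6 \left(-27\right) + 69 = \frac{3}{5} \left(-27\right) + 69 = - \frac{81}{5} + 69 = \frac{264}{5}$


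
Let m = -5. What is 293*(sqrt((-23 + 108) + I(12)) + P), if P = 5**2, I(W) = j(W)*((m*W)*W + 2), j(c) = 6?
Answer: 7325 + 293*I*sqrt(4223) ≈ 7325.0 + 19041.0*I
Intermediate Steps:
I(W) = 12 - 30*W**2 (I(W) = 6*((-5*W)*W + 2) = 6*(-5*W**2 + 2) = 6*(2 - 5*W**2) = 12 - 30*W**2)
P = 25
293*(sqrt((-23 + 108) + I(12)) + P) = 293*(sqrt((-23 + 108) + (12 - 30*12**2)) + 25) = 293*(sqrt(85 + (12 - 30*144)) + 25) = 293*(sqrt(85 + (12 - 4320)) + 25) = 293*(sqrt(85 - 4308) + 25) = 293*(sqrt(-4223) + 25) = 293*(I*sqrt(4223) + 25) = 293*(25 + I*sqrt(4223)) = 7325 + 293*I*sqrt(4223)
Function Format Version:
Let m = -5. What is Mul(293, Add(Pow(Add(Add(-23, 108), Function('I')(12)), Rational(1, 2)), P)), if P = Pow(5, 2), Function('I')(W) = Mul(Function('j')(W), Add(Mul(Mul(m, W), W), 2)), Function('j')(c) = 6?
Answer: Add(7325, Mul(293, I, Pow(4223, Rational(1, 2)))) ≈ Add(7325.0, Mul(19041., I))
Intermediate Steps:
Function('I')(W) = Add(12, Mul(-30, Pow(W, 2))) (Function('I')(W) = Mul(6, Add(Mul(Mul(-5, W), W), 2)) = Mul(6, Add(Mul(-5, Pow(W, 2)), 2)) = Mul(6, Add(2, Mul(-5, Pow(W, 2)))) = Add(12, Mul(-30, Pow(W, 2))))
P = 25
Mul(293, Add(Pow(Add(Add(-23, 108), Function('I')(12)), Rational(1, 2)), P)) = Mul(293, Add(Pow(Add(Add(-23, 108), Add(12, Mul(-30, Pow(12, 2)))), Rational(1, 2)), 25)) = Mul(293, Add(Pow(Add(85, Add(12, Mul(-30, 144))), Rational(1, 2)), 25)) = Mul(293, Add(Pow(Add(85, Add(12, -4320)), Rational(1, 2)), 25)) = Mul(293, Add(Pow(Add(85, -4308), Rational(1, 2)), 25)) = Mul(293, Add(Pow(-4223, Rational(1, 2)), 25)) = Mul(293, Add(Mul(I, Pow(4223, Rational(1, 2))), 25)) = Mul(293, Add(25, Mul(I, Pow(4223, Rational(1, 2))))) = Add(7325, Mul(293, I, Pow(4223, Rational(1, 2))))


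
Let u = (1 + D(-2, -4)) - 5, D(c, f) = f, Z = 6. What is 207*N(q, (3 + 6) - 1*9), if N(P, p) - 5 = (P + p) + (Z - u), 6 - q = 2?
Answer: 4761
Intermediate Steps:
q = 4 (q = 6 - 1*2 = 6 - 2 = 4)
u = -8 (u = (1 - 4) - 5 = -3 - 5 = -8)
N(P, p) = 19 + P + p (N(P, p) = 5 + ((P + p) + (6 - 1*(-8))) = 5 + ((P + p) + (6 + 8)) = 5 + ((P + p) + 14) = 5 + (14 + P + p) = 19 + P + p)
207*N(q, (3 + 6) - 1*9) = 207*(19 + 4 + ((3 + 6) - 1*9)) = 207*(19 + 4 + (9 - 9)) = 207*(19 + 4 + 0) = 207*23 = 4761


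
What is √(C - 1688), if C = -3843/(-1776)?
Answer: I*√36926555/148 ≈ 41.059*I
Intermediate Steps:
C = 1281/592 (C = -3843*(-1/1776) = 1281/592 ≈ 2.1639)
√(C - 1688) = √(1281/592 - 1688) = √(-998015/592) = I*√36926555/148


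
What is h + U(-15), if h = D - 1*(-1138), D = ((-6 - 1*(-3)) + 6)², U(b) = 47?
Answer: 1194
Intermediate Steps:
D = 9 (D = ((-6 + 3) + 6)² = (-3 + 6)² = 3² = 9)
h = 1147 (h = 9 - 1*(-1138) = 9 + 1138 = 1147)
h + U(-15) = 1147 + 47 = 1194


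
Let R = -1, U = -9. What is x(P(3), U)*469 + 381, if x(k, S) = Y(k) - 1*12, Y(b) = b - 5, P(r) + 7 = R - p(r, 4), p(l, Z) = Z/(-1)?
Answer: -9468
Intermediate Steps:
p(l, Z) = -Z (p(l, Z) = Z*(-1) = -Z)
P(r) = -4 (P(r) = -7 + (-1 - (-1)*4) = -7 + (-1 - 1*(-4)) = -7 + (-1 + 4) = -7 + 3 = -4)
Y(b) = -5 + b
x(k, S) = -17 + k (x(k, S) = (-5 + k) - 1*12 = (-5 + k) - 12 = -17 + k)
x(P(3), U)*469 + 381 = (-17 - 4)*469 + 381 = -21*469 + 381 = -9849 + 381 = -9468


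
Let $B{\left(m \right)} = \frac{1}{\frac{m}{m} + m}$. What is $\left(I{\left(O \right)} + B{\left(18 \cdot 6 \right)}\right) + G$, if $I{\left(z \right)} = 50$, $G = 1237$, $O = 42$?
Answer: $\frac{140284}{109} \approx 1287.0$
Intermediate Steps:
$B{\left(m \right)} = \frac{1}{1 + m}$
$\left(I{\left(O \right)} + B{\left(18 \cdot 6 \right)}\right) + G = \left(50 + \frac{1}{1 + 18 \cdot 6}\right) + 1237 = \left(50 + \frac{1}{1 + 108}\right) + 1237 = \left(50 + \frac{1}{109}\right) + 1237 = \frac{5451}{109} + 1237 = \frac{140284}{109}$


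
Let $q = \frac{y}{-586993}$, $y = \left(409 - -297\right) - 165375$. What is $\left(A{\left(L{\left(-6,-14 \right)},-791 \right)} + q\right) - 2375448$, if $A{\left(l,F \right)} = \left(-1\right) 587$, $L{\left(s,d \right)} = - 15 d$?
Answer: $- \frac{1394715748086}{586993} \approx -2.376 \cdot 10^{6}$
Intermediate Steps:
$y = -164669$ ($y = \left(409 + 297\right) - 165375 = 706 - 165375 = -164669$)
$A{\left(l,F \right)} = -587$
$q = \frac{164669}{586993}$ ($q = - \frac{164669}{-586993} = \left(-164669\right) \left(- \frac{1}{586993}\right) = \frac{164669}{586993} \approx 0.28053$)
$\left(A{\left(L{\left(-6,-14 \right)},-791 \right)} + q\right) - 2375448 = \left(-587 + \frac{164669}{586993}\right) - 2375448 = - \frac{344400222}{586993} - 2375448 = - \frac{1394715748086}{586993}$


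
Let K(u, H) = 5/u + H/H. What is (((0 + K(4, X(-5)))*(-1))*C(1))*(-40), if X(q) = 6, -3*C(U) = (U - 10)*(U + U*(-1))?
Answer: 0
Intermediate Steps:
C(U) = 0 (C(U) = -(U - 10)*(U + U*(-1))/3 = -(-10 + U)*(U - U)/3 = -(-10 + U)*0/3 = -1/3*0 = 0)
K(u, H) = 1 + 5/u (K(u, H) = 5/u + 1 = 1 + 5/u)
(((0 + K(4, X(-5)))*(-1))*C(1))*(-40) = (((0 + (5 + 4)/4)*(-1))*0)*(-40) = (((0 + (1/4)*9)*(-1))*0)*(-40) = (((0 + 9/4)*(-1))*0)*(-40) = (((9/4)*(-1))*0)*(-40) = -9/4*0*(-40) = 0*(-40) = 0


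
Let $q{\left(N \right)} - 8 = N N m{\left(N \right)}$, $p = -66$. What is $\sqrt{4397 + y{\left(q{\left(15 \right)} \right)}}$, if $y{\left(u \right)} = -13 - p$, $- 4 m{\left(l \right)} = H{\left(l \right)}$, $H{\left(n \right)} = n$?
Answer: $5 \sqrt{178} \approx 66.708$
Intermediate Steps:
$m{\left(l \right)} = - \frac{l}{4}$
$q{\left(N \right)} = 8 - \frac{N^{3}}{4}$ ($q{\left(N \right)} = 8 + N N \left(- \frac{N}{4}\right) = 8 + N^{2} \left(- \frac{N}{4}\right) = 8 - \frac{N^{3}}{4}$)
$y{\left(u \right)} = 53$ ($y{\left(u \right)} = -13 - -66 = -13 + 66 = 53$)
$\sqrt{4397 + y{\left(q{\left(15 \right)} \right)}} = \sqrt{4397 + 53} = \sqrt{4450} = 5 \sqrt{178}$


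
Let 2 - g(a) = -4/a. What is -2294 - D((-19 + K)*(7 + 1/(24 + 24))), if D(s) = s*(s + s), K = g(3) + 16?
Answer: -23897761/10368 ≈ -2305.0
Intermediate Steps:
g(a) = 2 + 4/a (g(a) = 2 - (-4)/a = 2 + 4/a)
K = 58/3 (K = (2 + 4/3) + 16 = 10/3 + 16 = 58/3 ≈ 19.333)
D(s) = 2*s**2 (D(s) = s*(2*s) = 2*s**2)
-2294 - D((-19 + K)*(7 + 1/(24 + 24))) = -2294 - 2*((-19 + 58/3)*(7 + 1/(24 + 24)))**2 = -2294 - 2*((7 + 1/48)/3)**2 = -2294 - 2*((1/3)*(337/48))**2 = -2294 - 2*(337/144)**2 = -2294 - 2*113569/20736 = -2294 - 1*113569/10368 = -2294 - 113569/10368 = -23897761/10368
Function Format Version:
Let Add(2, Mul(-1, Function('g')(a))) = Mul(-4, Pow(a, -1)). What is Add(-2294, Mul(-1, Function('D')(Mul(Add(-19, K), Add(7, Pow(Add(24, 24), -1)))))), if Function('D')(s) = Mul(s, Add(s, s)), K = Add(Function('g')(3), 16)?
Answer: Rational(-23897761, 10368) ≈ -2305.0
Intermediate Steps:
Function('g')(a) = Add(2, Mul(4, Pow(a, -1))) (Function('g')(a) = Add(2, Mul(-1, Mul(-4, Pow(a, -1)))) = Add(2, Mul(4, Pow(a, -1))))
K = Rational(58, 3) (K = Add(Add(2, Mul(4, Pow(3, -1))), 16) = Add(Add(2, Mul(4, Rational(1, 3))), 16) = Add(Add(2, Rational(4, 3)), 16) = Add(Rational(10, 3), 16) = Rational(58, 3) ≈ 19.333)
Function('D')(s) = Mul(2, Pow(s, 2)) (Function('D')(s) = Mul(s, Mul(2, s)) = Mul(2, Pow(s, 2)))
Add(-2294, Mul(-1, Function('D')(Mul(Add(-19, K), Add(7, Pow(Add(24, 24), -1)))))) = Add(-2294, Mul(-1, Mul(2, Pow(Mul(Add(-19, Rational(58, 3)), Add(7, Pow(Add(24, 24), -1))), 2)))) = Add(-2294, Mul(-1, Mul(2, Pow(Mul(Rational(1, 3), Add(7, Pow(48, -1))), 2)))) = Add(-2294, Mul(-1, Mul(2, Pow(Mul(Rational(1, 3), Add(7, Rational(1, 48))), 2)))) = Add(-2294, Mul(-1, Mul(2, Pow(Mul(Rational(1, 3), Rational(337, 48)), 2)))) = Add(-2294, Mul(-1, Mul(2, Pow(Rational(337, 144), 2)))) = Add(-2294, Mul(-1, Mul(2, Rational(113569, 20736)))) = Add(-2294, Mul(-1, Rational(113569, 10368))) = Add(-2294, Rational(-113569, 10368)) = Rational(-23897761, 10368)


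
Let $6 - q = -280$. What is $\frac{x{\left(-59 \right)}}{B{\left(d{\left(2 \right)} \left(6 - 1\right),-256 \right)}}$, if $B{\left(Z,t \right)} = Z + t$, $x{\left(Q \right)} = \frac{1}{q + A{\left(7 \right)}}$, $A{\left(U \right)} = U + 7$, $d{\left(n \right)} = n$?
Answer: $- \frac{1}{73800} \approx -1.355 \cdot 10^{-5}$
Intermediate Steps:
$q = 286$ ($q = 6 - -280 = 6 + 280 = 286$)
$A{\left(U \right)} = 7 + U$
$x{\left(Q \right)} = \frac{1}{300}$ ($x{\left(Q \right)} = \frac{1}{286 + \left(7 + 7\right)} = \frac{1}{286 + 14} = \frac{1}{300}$)
$\frac{x{\left(-59 \right)}}{B{\left(d{\left(2 \right)} \left(6 - 1\right),-256 \right)}} = \frac{1}{300 \left(2 \left(6 - 1\right) - 256\right)} = \frac{1}{300 \left(2 \cdot 5 - 256\right)} = \frac{1}{300 \left(10 - 256\right)} = \frac{1}{300 \left(-246\right)} = \frac{1}{300} \left(- \frac{1}{246}\right) = - \frac{1}{73800}$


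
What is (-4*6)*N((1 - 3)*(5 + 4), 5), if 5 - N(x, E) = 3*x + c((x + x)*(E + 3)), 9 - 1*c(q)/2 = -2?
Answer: -888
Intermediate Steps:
c(q) = 22 (c(q) = 18 - 2*(-2) = 18 + 4 = 22)
N(x, E) = -17 - 3*x (N(x, E) = 5 - (3*x + 22) = 5 - (22 + 3*x) = 5 + (-22 - 3*x) = -17 - 3*x)
(-4*6)*N((1 - 3)*(5 + 4), 5) = (-4*6)*(-17 - 3*(1 - 3)*(5 + 4)) = -24*(-17 - (-6)*9) = -24*(-17 - 3*(-18)) = -24*(-17 + 54) = -24*37 = -888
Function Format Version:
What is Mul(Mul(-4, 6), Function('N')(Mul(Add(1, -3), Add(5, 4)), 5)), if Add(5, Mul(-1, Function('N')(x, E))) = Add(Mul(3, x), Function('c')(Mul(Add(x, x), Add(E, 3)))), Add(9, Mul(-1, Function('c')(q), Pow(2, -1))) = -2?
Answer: -888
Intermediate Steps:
Function('c')(q) = 22 (Function('c')(q) = Add(18, Mul(-2, -2)) = Add(18, 4) = 22)
Function('N')(x, E) = Add(-17, Mul(-3, x)) (Function('N')(x, E) = Add(5, Mul(-1, Add(Mul(3, x), 22))) = Add(5, Mul(-1, Add(22, Mul(3, x)))) = Add(5, Add(-22, Mul(-3, x))) = Add(-17, Mul(-3, x)))
Mul(Mul(-4, 6), Function('N')(Mul(Add(1, -3), Add(5, 4)), 5)) = Mul(Mul(-4, 6), Add(-17, Mul(-3, Mul(Add(1, -3), Add(5, 4))))) = Mul(-24, Add(-17, Mul(-3, Mul(-2, 9)))) = Mul(-24, Add(-17, Mul(-3, -18))) = Mul(-24, Add(-17, 54)) = Mul(-24, 37) = -888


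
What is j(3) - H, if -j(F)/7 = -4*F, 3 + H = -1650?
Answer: 1737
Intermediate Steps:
H = -1653 (H = -3 - 1650 = -1653)
j(F) = 28*F (j(F) = -(-28)*F = 28*F)
j(3) - H = 28*3 - 1*(-1653) = 84 + 1653 = 1737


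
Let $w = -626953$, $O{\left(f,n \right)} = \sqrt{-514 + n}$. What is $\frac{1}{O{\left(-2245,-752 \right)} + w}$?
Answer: $- \frac{626953}{393070065475} - \frac{i \sqrt{1266}}{393070065475} \approx -1.595 \cdot 10^{-6} - 9.052 \cdot 10^{-11} i$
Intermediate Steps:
$\frac{1}{O{\left(-2245,-752 \right)} + w} = \frac{1}{\sqrt{-514 - 752} - 626953} = \frac{1}{\sqrt{-1266} - 626953} = \frac{1}{i \sqrt{1266} - 626953} = \frac{1}{-626953 + i \sqrt{1266}}$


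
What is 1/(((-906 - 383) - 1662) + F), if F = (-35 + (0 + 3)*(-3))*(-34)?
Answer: -1/1455 ≈ -0.00068729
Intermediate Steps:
F = 1496 (F = (-35 + 3*(-3))*(-34) = (-35 - 9)*(-34) = -44*(-34) = 1496)
1/(((-906 - 383) - 1662) + F) = 1/(((-906 - 383) - 1662) + 1496) = 1/((-1289 - 1662) + 1496) = 1/(-2951 + 1496) = 1/(-1455) = -1/1455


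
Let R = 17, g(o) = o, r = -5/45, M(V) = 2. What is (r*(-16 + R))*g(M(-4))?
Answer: -2/9 ≈ -0.22222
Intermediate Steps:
r = -1/9 (r = -5*1/45 = -1/9 ≈ -0.11111)
(r*(-16 + R))*g(M(-4)) = -(-16 + 17)/9*2 = -1/9*1*2 = -1/9*2 = -2/9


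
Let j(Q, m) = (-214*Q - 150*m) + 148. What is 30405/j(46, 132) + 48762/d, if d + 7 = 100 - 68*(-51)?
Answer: 147779083/11670584 ≈ 12.663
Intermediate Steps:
j(Q, m) = 148 - 214*Q - 150*m
d = 3561 (d = -7 + (100 - 68*(-51)) = -7 + (100 + 3468) = -7 + 3568 = 3561)
30405/j(46, 132) + 48762/d = 30405/(148 - 214*46 - 150*132) + 48762/3561 = 30405/(148 - 9844 - 19800) + 48762*(1/3561) = 30405/(-29496) + 16254/1187 = 30405*(-1/29496) + 16254/1187 = -10135/9832 + 16254/1187 = 147779083/11670584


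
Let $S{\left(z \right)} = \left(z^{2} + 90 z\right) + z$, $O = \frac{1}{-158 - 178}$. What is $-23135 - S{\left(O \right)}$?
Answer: $- \frac{2611818385}{112896} \approx -23135.0$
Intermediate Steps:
$O = - \frac{1}{336}$ ($O = \frac{1}{-336} = - \frac{1}{336} \approx -0.0029762$)
$S{\left(z \right)} = z^{2} + 91 z$
$-23135 - S{\left(O \right)} = -23135 - - \frac{91 - \frac{1}{336}}{336} = -23135 - \left(- \frac{1}{336}\right) \frac{30575}{336} = -23135 - - \frac{30575}{112896} = -23135 + \frac{30575}{112896} = - \frac{2611818385}{112896}$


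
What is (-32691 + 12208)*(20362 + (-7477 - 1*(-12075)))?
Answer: -511255680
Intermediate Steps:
(-32691 + 12208)*(20362 + (-7477 - 1*(-12075))) = -20483*(20362 + (-7477 + 12075)) = -20483*(20362 + 4598) = -20483*24960 = -511255680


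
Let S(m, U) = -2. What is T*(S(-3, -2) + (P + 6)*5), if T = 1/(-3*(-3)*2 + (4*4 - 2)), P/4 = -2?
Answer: -3/8 ≈ -0.37500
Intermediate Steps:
P = -8 (P = 4*(-2) = -8)
T = 1/32 (T = 1/(9*2 + (16 - 2)) = 1/(18 + 14) = 1/32 ≈ 0.031250)
T*(S(-3, -2) + (P + 6)*5) = (-2 + (-8 + 6)*5)/32 = (-2 - 2*5)/32 = (-2 - 10)/32 = (1/32)*(-12) = -3/8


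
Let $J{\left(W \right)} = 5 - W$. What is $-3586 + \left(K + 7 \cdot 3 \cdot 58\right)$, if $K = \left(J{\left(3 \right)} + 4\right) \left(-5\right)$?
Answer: $-2398$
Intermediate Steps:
$K = -30$ ($K = \left(\left(5 - 3\right) + 4\right) \left(-5\right) = \left(2 + 4\right) \left(-5\right) = 6 \left(-5\right) = -30$)
$-3586 + \left(K + 7 \cdot 3 \cdot 58\right) = -3586 - \left(30 - 7 \cdot 3 \cdot 58\right) = -3586 + \left(-30 + 21 \cdot 58\right) = -3586 + \left(-30 + 1218\right) = -3586 + 1188 = -2398$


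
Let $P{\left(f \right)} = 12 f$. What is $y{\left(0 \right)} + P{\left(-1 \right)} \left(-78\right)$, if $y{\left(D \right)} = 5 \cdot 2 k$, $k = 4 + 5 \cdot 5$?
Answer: $1226$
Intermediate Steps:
$k = 29$ ($k = 4 + 25 = 29$)
$y{\left(D \right)} = 290$ ($y{\left(D \right)} = 5 \cdot 2 \cdot 29 = 10 \cdot 29 = 290$)
$y{\left(0 \right)} + P{\left(-1 \right)} \left(-78\right) = 290 + 12 \left(-1\right) \left(-78\right) = 290 - -936 = 290 + 936 = 1226$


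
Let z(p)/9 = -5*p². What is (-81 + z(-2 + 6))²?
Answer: 641601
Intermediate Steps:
z(p) = -45*p² (z(p) = 9*(-5*p²) = -45*p²)
(-81 + z(-2 + 6))² = (-81 - 45*(-2 + 6)²)² = (-81 - 45*4²)² = (-81 - 45*16)² = (-81 - 720)² = (-801)² = 641601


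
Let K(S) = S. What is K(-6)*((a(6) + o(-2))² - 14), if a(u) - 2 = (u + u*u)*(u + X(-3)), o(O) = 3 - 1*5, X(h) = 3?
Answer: -857220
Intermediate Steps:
o(O) = -2 (o(O) = 3 - 5 = -2)
a(u) = 2 + (3 + u)*(u + u²) (a(u) = 2 + (u + u*u)*(u + 3) = 2 + (u + u²)*(3 + u) = 2 + (3 + u)*(u + u²))
K(-6)*((a(6) + o(-2))² - 14) = -6*(((2 + 6³ + 3*6 + 4*6²) - 2)² - 14) = -6*(((2 + 216 + 18 + 4*36) - 2)² - 14) = -6*(((2 + 216 + 18 + 144) - 2)² - 14) = -6*((380 - 2)² - 14) = -6*(378² - 14) = -6*(142884 - 14) = -6*142870 = -857220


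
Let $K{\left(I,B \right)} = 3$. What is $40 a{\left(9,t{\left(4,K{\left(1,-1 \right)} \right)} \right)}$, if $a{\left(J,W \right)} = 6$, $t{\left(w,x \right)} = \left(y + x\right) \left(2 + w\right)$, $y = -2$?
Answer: $240$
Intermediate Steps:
$t{\left(w,x \right)} = \left(-2 + x\right) \left(2 + w\right)$
$40 a{\left(9,t{\left(4,K{\left(1,-1 \right)} \right)} \right)} = 40 \cdot 6 = 240$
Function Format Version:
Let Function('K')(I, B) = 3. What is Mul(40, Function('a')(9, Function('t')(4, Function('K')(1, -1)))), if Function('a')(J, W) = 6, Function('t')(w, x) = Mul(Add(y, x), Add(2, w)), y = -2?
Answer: 240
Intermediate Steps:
Function('t')(w, x) = Mul(Add(-2, x), Add(2, w))
Mul(40, Function('a')(9, Function('t')(4, Function('K')(1, -1)))) = Mul(40, 6) = 240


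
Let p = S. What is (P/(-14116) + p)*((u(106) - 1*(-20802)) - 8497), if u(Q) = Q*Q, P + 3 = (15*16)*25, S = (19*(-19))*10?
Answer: -1199761344537/14116 ≈ -8.4993e+7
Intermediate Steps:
S = -3610 (S = -361*10 = -3610)
p = -3610
P = 5997 (P = -3 + (15*16)*25 = -3 + 240*25 = -3 + 6000 = 5997)
u(Q) = Q²
(P/(-14116) + p)*((u(106) - 1*(-20802)) - 8497) = (5997/(-14116) - 3610)*((106² - 1*(-20802)) - 8497) = (5997*(-1/14116) - 3610)*((11236 + 20802) - 8497) = (-5997/14116 - 3610)*(32038 - 8497) = -50964757/14116*23541 = -1199761344537/14116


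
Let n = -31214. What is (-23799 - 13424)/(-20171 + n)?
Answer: 37223/51385 ≈ 0.72439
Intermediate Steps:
(-23799 - 13424)/(-20171 + n) = (-23799 - 13424)/(-20171 - 31214) = -37223/(-51385) = -37223*(-1/51385) = 37223/51385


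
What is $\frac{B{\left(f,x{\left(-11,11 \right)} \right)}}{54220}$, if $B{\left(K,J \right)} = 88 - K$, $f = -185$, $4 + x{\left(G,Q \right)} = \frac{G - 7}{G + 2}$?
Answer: $\frac{273}{54220} \approx 0.005035$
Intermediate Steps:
$x{\left(G,Q \right)} = -4 + \frac{-7 + G}{2 + G}$ ($x{\left(G,Q \right)} = -4 + \frac{G - 7}{G + 2} = -4 + \frac{-7 + G}{2 + G}$)
$\frac{B{\left(f,x{\left(-11,11 \right)} \right)}}{54220} = \frac{88 - -185}{54220} = \left(88 + 185\right) \frac{1}{54220} = 273 \cdot \frac{1}{54220} = \frac{273}{54220}$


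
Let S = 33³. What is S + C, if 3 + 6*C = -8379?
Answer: 34540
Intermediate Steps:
S = 35937
C = -1397 (C = -½ + (⅙)*(-8379) = -½ - 2793/2 = -1397)
S + C = 35937 - 1397 = 34540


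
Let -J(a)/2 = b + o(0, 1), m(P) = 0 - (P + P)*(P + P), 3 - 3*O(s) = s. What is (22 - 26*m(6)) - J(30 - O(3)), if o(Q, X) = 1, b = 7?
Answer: 3782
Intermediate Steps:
O(s) = 1 - s/3
m(P) = -4*P**2 (m(P) = 0 - 2*P*2*P = 0 - 4*P**2 = -4*P**2)
J(a) = -16 (J(a) = -2*(7 + 1) = -2*8 = -16)
(22 - 26*m(6)) - J(30 - O(3)) = (22 - (-104)*6**2) - 1*(-16) = (22 - (-104)*36) + 16 = (22 - 26*(-144)) + 16 = (22 + 3744) + 16 = 3766 + 16 = 3782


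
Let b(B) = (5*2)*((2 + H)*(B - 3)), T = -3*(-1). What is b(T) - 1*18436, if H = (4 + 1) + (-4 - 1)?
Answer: -18436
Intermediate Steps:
H = 0 (H = 5 - 5 = 0)
T = 3
b(B) = -60 + 20*B (b(B) = (5*2)*((2 + 0)*(B - 3)) = 10*(2*(-3 + B)) = 10*(-6 + 2*B) = -60 + 20*B)
b(T) - 1*18436 = (-60 + 20*3) - 1*18436 = (-60 + 60) - 18436 = 0 - 18436 = -18436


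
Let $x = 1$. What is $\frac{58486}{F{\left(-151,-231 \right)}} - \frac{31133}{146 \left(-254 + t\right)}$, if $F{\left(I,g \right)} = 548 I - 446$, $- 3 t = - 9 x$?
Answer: $\frac{223400423}{1524363662} \approx 0.14655$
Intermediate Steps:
$t = 3$ ($t = - \frac{\left(-9\right) 1}{3} = \left(- \frac{1}{3}\right) \left(-9\right) = 3$)
$F{\left(I,g \right)} = -446 + 548 I$
$\frac{58486}{F{\left(-151,-231 \right)}} - \frac{31133}{146 \left(-254 + t\right)} = \frac{58486}{-446 + 548 \left(-151\right)} - \frac{31133}{146 \left(-254 + 3\right)} = \frac{58486}{-446 - 82748} - \frac{31133}{146 \left(-251\right)} = \frac{58486}{-83194} - \frac{31133}{-36646} = 58486 \left(- \frac{1}{83194}\right) - - \frac{31133}{36646} = - \frac{29243}{41597} + \frac{31133}{36646} = \frac{223400423}{1524363662}$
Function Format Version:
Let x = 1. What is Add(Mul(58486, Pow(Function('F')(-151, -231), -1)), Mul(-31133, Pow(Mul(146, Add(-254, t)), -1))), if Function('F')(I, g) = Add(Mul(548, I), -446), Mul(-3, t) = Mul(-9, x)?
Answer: Rational(223400423, 1524363662) ≈ 0.14655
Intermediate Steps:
t = 3 (t = Mul(Rational(-1, 3), Mul(-9, 1)) = Mul(Rational(-1, 3), -9) = 3)
Function('F')(I, g) = Add(-446, Mul(548, I))
Add(Mul(58486, Pow(Function('F')(-151, -231), -1)), Mul(-31133, Pow(Mul(146, Add(-254, t)), -1))) = Add(Mul(58486, Pow(Add(-446, Mul(548, -151)), -1)), Mul(-31133, Pow(Mul(146, Add(-254, 3)), -1))) = Add(Mul(58486, Pow(Add(-446, -82748), -1)), Mul(-31133, Pow(Mul(146, -251), -1))) = Add(Mul(58486, Pow(-83194, -1)), Mul(-31133, Pow(-36646, -1))) = Add(Mul(58486, Rational(-1, 83194)), Mul(-31133, Rational(-1, 36646))) = Add(Rational(-29243, 41597), Rational(31133, 36646)) = Rational(223400423, 1524363662)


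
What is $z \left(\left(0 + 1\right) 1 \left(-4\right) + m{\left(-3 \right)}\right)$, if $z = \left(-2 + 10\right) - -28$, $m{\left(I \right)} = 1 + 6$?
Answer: $108$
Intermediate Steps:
$m{\left(I \right)} = 7$
$z = 36$ ($z = 8 + 28 = 36$)
$z \left(\left(0 + 1\right) 1 \left(-4\right) + m{\left(-3 \right)}\right) = 36 \left(\left(0 + 1\right) 1 \left(-4\right) + 7\right) = 36 \left(1 \cdot 1 \left(-4\right) + 7\right) = 36 \left(1 \left(-4\right) + 7\right) = 36 \left(-4 + 7\right) = 36 \cdot 3 = 108$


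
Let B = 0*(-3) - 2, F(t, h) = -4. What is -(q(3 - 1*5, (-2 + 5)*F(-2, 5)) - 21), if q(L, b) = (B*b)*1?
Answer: -3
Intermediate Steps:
B = -2 (B = 0 - 2 = -2)
q(L, b) = -2*b (q(L, b) = -2*b*1 = -2*b)
-(q(3 - 1*5, (-2 + 5)*F(-2, 5)) - 21) = -(-2*(-2 + 5)*(-4) - 21) = -(-6*(-4) - 21) = -(-2*(-12) - 21) = -(24 - 21) = -1*3 = -3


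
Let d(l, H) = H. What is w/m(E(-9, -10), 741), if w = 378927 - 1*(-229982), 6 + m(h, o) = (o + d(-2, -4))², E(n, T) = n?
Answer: 608909/543163 ≈ 1.1210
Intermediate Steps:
m(h, o) = -6 + (-4 + o)² (m(h, o) = -6 + (o - 4)² = -6 + (-4 + o)²)
w = 608909 (w = 378927 + 229982 = 608909)
w/m(E(-9, -10), 741) = 608909/(-6 + (-4 + 741)²) = 608909/(-6 + 737²) = 608909/(-6 + 543169) = 608909/543163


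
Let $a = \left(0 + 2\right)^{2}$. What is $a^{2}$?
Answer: $16$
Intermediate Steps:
$a = 4$ ($a = 2^{2} = 4$)
$a^{2} = 4^{2} = 16$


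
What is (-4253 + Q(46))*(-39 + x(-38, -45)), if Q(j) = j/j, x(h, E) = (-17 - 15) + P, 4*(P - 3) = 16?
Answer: 272128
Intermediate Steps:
P = 7 (P = 3 + (1/4)*16 = 3 + 4 = 7)
x(h, E) = -25 (x(h, E) = (-17 - 15) + 7 = -32 + 7 = -25)
Q(j) = 1
(-4253 + Q(46))*(-39 + x(-38, -45)) = (-4253 + 1)*(-39 - 25) = -4252*(-64) = 272128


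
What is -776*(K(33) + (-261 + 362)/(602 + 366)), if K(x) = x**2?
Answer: -102262541/121 ≈ -8.4515e+5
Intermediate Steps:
-776*(K(33) + (-261 + 362)/(602 + 366)) = -776*(33**2 + (-261 + 362)/(602 + 366)) = -776*(1089 + 101/968) = -776*1054253/968 = -102262541/121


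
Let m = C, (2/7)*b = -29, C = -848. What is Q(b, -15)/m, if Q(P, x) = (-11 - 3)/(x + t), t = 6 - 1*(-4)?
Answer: -7/2120 ≈ -0.0033019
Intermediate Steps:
b = -203/2 (b = (7/2)*(-29) = -203/2 ≈ -101.50)
t = 10 (t = 6 + 4 = 10)
m = -848
Q(P, x) = -14/(10 + x) (Q(P, x) = (-11 - 3)/(x + 10) = -14/(10 + x))
Q(b, -15)/m = -14/(10 - 15)/(-848) = -14/(-5)*(-1/848) = -14*(-1/5)*(-1/848) = (14/5)*(-1/848) = -7/2120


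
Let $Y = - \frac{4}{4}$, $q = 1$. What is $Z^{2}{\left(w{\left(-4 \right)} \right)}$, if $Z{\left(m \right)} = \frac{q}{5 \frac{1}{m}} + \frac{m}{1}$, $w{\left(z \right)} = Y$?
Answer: $\frac{36}{25} \approx 1.44$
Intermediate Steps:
$Y = -1$ ($Y = \left(-4\right) \frac{1}{4} = -1$)
$w{\left(z \right)} = -1$
$Z{\left(m \right)} = \frac{6 m}{5}$ ($Z{\left(m \right)} = 1 \frac{1}{5 \frac{1}{m}} + \frac{m}{1} = 1 \frac{m}{5} + m 1 = \frac{m}{5} + m = \frac{6 m}{5}$)
$Z^{2}{\left(w{\left(-4 \right)} \right)} = \left(\frac{6}{5} \left(-1\right)\right)^{2} = \left(- \frac{6}{5}\right)^{2} = \frac{36}{25}$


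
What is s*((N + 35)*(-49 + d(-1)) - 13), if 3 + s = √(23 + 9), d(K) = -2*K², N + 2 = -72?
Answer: -5928 + 7904*√2 ≈ 5249.9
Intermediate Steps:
N = -74 (N = -2 - 72 = -74)
s = -3 + 4*√2 (s = -3 + √(23 + 9) = -3 + √32 = -3 + 4*√2 ≈ 2.6569)
s*((N + 35)*(-49 + d(-1)) - 13) = (-3 + 4*√2)*((-74 + 35)*(-49 - 2*(-1)²) - 13) = (-3 + 4*√2)*(-39*(-49 - 2*1) - 13) = (-3 + 4*√2)*(-39*(-49 - 2) - 13) = (-3 + 4*√2)*(-39*(-51) - 13) = (-3 + 4*√2)*(1989 - 13) = (-3 + 4*√2)*1976 = -5928 + 7904*√2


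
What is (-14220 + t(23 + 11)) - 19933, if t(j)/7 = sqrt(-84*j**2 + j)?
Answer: -34153 + 7*I*sqrt(97070) ≈ -34153.0 + 2180.9*I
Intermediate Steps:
t(j) = 7*sqrt(j - 84*j**2) (t(j) = 7*sqrt(-84*j**2 + j) = 7*sqrt(j - 84*j**2))
(-14220 + t(23 + 11)) - 19933 = (-14220 + 7*sqrt((23 + 11)*(1 - 84*(23 + 11)))) - 19933 = (-14220 + 7*sqrt(34*(1 - 84*34))) - 19933 = (-14220 + 7*sqrt(34*(1 - 2856))) - 19933 = (-14220 + 7*sqrt(34*(-2855))) - 19933 = (-14220 + 7*sqrt(-97070)) - 19933 = (-14220 + 7*(I*sqrt(97070))) - 19933 = (-14220 + 7*I*sqrt(97070)) - 19933 = -34153 + 7*I*sqrt(97070)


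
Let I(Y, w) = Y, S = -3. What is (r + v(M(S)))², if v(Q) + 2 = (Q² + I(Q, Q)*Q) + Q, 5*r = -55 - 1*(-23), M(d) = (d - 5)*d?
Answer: 34082244/25 ≈ 1.3633e+6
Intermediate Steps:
M(d) = d*(-5 + d) (M(d) = (-5 + d)*d = d*(-5 + d))
r = -32/5 (r = (-55 - 1*(-23))/5 = (-55 + 23)/5 = (⅕)*(-32) = -32/5 ≈ -6.4000)
v(Q) = -2 + Q + 2*Q² (v(Q) = -2 + ((Q² + Q*Q) + Q) = -2 + ((Q² + Q²) + Q) = -2 + (2*Q² + Q) = -2 + (Q + 2*Q²) = -2 + Q + 2*Q²)
(r + v(M(S)))² = (-32/5 + (-2 - 3*(-5 - 3) + 2*(-3*(-5 - 3))²))² = (-32/5 + (-2 - 3*(-8) + 2*(-3*(-8))²))² = (-32/5 + (-2 + 24 + 2*24²))² = (-32/5 + (-2 + 24 + 2*576))² = (-32/5 + (-2 + 24 + 1152))² = (-32/5 + 1174)² = (5838/5)² = 34082244/25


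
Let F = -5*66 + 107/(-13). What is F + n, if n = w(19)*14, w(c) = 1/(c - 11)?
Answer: -17497/52 ≈ -336.48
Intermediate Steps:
F = -4397/13 (F = -330 + 107*(-1/13) = -330 - 107/13 = -4397/13 ≈ -338.23)
w(c) = 1/(-11 + c)
n = 7/4 (n = 14/(-11 + 19) = 14/8 = (⅛)*14 = 7/4 ≈ 1.7500)
F + n = -4397/13 + 7/4 = -17497/52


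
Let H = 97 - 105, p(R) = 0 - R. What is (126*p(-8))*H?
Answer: -8064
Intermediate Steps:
p(R) = -R
H = -8
(126*p(-8))*H = (126*(-1*(-8)))*(-8) = (126*8)*(-8) = 1008*(-8) = -8064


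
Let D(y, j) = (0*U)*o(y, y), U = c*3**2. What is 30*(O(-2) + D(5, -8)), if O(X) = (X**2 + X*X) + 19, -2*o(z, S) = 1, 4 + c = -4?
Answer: 810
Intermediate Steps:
c = -8 (c = -4 - 4 = -8)
o(z, S) = -1/2 (o(z, S) = -1/2*1 = -1/2)
U = -72 (U = -8*3**2 = -8*9 = -72)
O(X) = 19 + 2*X**2 (O(X) = (X**2 + X**2) + 19 = 2*X**2 + 19 = 19 + 2*X**2)
D(y, j) = 0 (D(y, j) = (0*(-72))*(-1/2) = 0*(-1/2) = 0)
30*(O(-2) + D(5, -8)) = 30*((19 + 2*(-2)**2) + 0) = 30*((19 + 2*4) + 0) = 30*((19 + 8) + 0) = 30*(27 + 0) = 30*27 = 810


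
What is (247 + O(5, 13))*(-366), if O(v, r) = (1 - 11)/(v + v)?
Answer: -90036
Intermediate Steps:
O(v, r) = -5/v (O(v, r) = -10*1/(2*v) = -5/v)
(247 + O(5, 13))*(-366) = (247 - 5/5)*(-366) = (247 - 5*⅕)*(-366) = (247 - 1)*(-366) = 246*(-366) = -90036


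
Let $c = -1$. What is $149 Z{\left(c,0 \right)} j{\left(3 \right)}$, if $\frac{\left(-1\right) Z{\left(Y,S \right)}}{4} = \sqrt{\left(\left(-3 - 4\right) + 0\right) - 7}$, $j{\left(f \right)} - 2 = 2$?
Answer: $- 2384 i \sqrt{14} \approx - 8920.1 i$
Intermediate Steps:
$j{\left(f \right)} = 4$ ($j{\left(f \right)} = 2 + 2 = 4$)
$Z{\left(Y,S \right)} = - 4 i \sqrt{14}$ ($Z{\left(Y,S \right)} = - 4 \sqrt{\left(\left(-3 - 4\right) + 0\right) - 7} = - 4 \sqrt{\left(-7 + 0\right) - 7} = - 4 \sqrt{-7 - 7} = - 4 \sqrt{-14} = - 4 i \sqrt{14}$)
$149 Z{\left(c,0 \right)} j{\left(3 \right)} = 149 \left(- 4 i \sqrt{14}\right) 4 = - 596 i \sqrt{14} \cdot 4 = - 2384 i \sqrt{14}$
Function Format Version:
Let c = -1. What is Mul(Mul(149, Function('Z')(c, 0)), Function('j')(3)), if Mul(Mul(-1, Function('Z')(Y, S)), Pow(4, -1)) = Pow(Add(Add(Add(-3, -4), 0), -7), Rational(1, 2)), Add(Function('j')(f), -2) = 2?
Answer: Mul(-2384, I, Pow(14, Rational(1, 2))) ≈ Mul(-8920.1, I)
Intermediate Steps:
Function('j')(f) = 4 (Function('j')(f) = Add(2, 2) = 4)
Function('Z')(Y, S) = Mul(-4, I, Pow(14, Rational(1, 2))) (Function('Z')(Y, S) = Mul(-4, Pow(Add(Add(Add(-3, -4), 0), -7), Rational(1, 2))) = Mul(-4, Pow(Add(Add(-7, 0), -7), Rational(1, 2))) = Mul(-4, Pow(Add(-7, -7), Rational(1, 2))) = Mul(-4, Pow(-14, Rational(1, 2))) = Mul(-4, Mul(I, Pow(14, Rational(1, 2)))) = Mul(-4, I, Pow(14, Rational(1, 2))))
Mul(Mul(149, Function('Z')(c, 0)), Function('j')(3)) = Mul(Mul(149, Mul(-4, I, Pow(14, Rational(1, 2)))), 4) = Mul(Mul(-596, I, Pow(14, Rational(1, 2))), 4) = Mul(-2384, I, Pow(14, Rational(1, 2)))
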